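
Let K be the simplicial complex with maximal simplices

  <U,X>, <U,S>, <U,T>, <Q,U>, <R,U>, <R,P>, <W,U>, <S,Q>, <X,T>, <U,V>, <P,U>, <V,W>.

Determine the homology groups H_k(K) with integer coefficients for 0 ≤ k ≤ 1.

H_0 ≅ Z,  H_1 ≅ Z^4.

We work with the vertex ordering P < Q < R < S < T < U < V < W < X. The simplices of K, each written with vertices in increasing order, are:

  0-simplices (9): P, Q, R, S, T, U, V, W, X
  1-simplices (12): PR, PU, QS, QU, RU, SU, TU, TX, UV, UW, UX, VW

Hence C_0 ≅ Z^9, C_1 ≅ Z^12.

Boundary ∂_1: C_1 → C_0 maps an edge to its endpoints' difference, ∂[p,q] = q − p.
The 9×12 boundary matrix has rank 8 and Smith normal form diag(1,1,1,1,1,1,1,1).

Computing H_k = (kernel of ∂_k) / (image of ∂_{k+1}):

  H_0: rank C_0 − rank ∂_1 = 9 − 8 = 1, and the invariant factors of ∂_1 are all 1, so H_0 = Z.
  H_1: rank ker ∂_1 − rank ∂_2 = (12 − 8) − 0 = 4, and there is no ∂_2, so H_1 = Z^4.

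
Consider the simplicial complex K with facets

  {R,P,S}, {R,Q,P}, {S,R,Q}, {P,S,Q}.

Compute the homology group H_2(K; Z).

H_2 ≅ Z.

Fix the vertex order P < Q < R < S and write every simplex with vertices in increasing order. Then dim K = 2 and the simplices of K are:

  0-simplices (4): P, Q, R, S
  1-simplices (6): PQ, PR, PS, QR, QS, RS
  2-simplices (4): PQR, PQS, PRS, QRS

so the chain groups are C_0 ≅ Z^4, C_1 ≅ Z^6, C_2 ≅ Z^4.

∂_1: C_1 → C_0 sends each edge [p,q] (with p < q) to q − p. For instance
  ∂PS = S − P.
This gives a 4×6 integer matrix of rank 3; reducing to Smith normal form yields diagonal entries (1,1,1).

∂_2: C_2 → C_1 acts by ∂[p,q,r] = [q,r] − [p,r] + [p,q]. For instance
  ∂QRS = RS − QS + QR,
  ∂PQR = QR − PR + PQ.
The 6×4 boundary matrix has rank 3 and Smith normal form diag(1,1,1).

Reading off H_k = ker ∂_k / im ∂_{k+1}:

  H_2: rank ker ∂_2 − rank ∂_3 = (4 − 3) − 0 = 1, and there is no ∂_3, so H_2 ≅ Z.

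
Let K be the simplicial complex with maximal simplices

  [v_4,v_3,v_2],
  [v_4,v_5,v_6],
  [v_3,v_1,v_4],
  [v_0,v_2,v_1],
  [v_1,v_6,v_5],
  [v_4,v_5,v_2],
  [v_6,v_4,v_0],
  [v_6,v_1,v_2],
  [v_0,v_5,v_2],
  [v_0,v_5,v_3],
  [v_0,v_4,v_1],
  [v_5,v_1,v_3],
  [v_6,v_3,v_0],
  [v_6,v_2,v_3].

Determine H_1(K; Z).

H_1 ≅ Z^2.

We work with the vertex ordering v_0 < v_1 < v_2 < v_3 < v_4 < v_5 < v_6. The simplices of K, each written with vertices in increasing order, are:

  0-simplices (7): [v_0], [v_1], [v_2], [v_3], [v_4], [v_5], [v_6]
  1-simplices (21): (21 of them)
  2-simplices (14): (14 of them)

Hence C_0 ≅ Z^7, C_1 ≅ Z^21, C_2 ≅ Z^14.

The boundary map ∂_1: C_1 → C_0 maps an edge to its endpoints' difference, ∂[p,q] = q − p. For instance
  ∂[v_0,v_6] = [v_6] − [v_0].
The resulting 7×21 matrix has rank 6, and its Smith normal form has invariant factors (1,1,1,1,1,1).

The boundary map ∂_2: C_2 → C_1 maps a triangle to the signed sum of its edges. For instance
  ∂[v_0,v_4,v_6] = [v_4,v_6] − [v_0,v_6] + [v_0,v_4],
  ∂[v_0,v_3,v_6] = [v_3,v_6] − [v_0,v_6] + [v_0,v_3].
The 21×14 boundary matrix has rank 13 and Smith normal form diag(1,1,1,1,1,1,1,1,1,1,1,1,1).

Now H_k = ker ∂_k / im ∂_{k+1}, so:

  H_1: rank ker ∂_1 − rank ∂_2 = (21 − 6) − 13 = 2, and the invariant factors of ∂_2 are all 1, so H_1 ≅ Z^2.

(K is a triangulation of the torus T^2.)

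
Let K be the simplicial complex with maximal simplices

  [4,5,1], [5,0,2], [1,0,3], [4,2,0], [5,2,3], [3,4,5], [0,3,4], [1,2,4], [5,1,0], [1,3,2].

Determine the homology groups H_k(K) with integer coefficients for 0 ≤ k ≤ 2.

Fix the vertex order 0 < 1 < 2 < 3 < 4 < 5 and write every simplex with vertices in increasing order. Then dim K = 2 and the simplices of K are:

  0-simplices (6): [0], [1], [2], [3], [4], [5]
  1-simplices (15): [0,1], [0,2], [0,3], [0,4], [0,5], [1,2], [1,3], [1,4], [1,5], [2,3], [2,4], [2,5], [3,4], [3,5], [4,5]
  2-simplices (10): [0,1,3], [0,1,5], [0,2,4], [0,2,5], [0,3,4], [1,2,3], [1,2,4], [1,4,5], [2,3,5], [3,4,5]

so the chain groups are C_0 ≅ Z^6, C_1 ≅ Z^15, C_2 ≅ Z^10.

Boundary ∂_1: C_1 → C_0 sends each edge [p,q] (with p < q) to q − p.
As a 6×15 matrix over Z this has rank 5, with invariant factors (1,1,1,1,1).

Boundary ∂_2: C_2 → C_1 acts by ∂[p,q,r] = [q,r] − [p,r] + [p,q]. For instance
  ∂[2,3,5] = [3,5] − [2,5] + [2,3],
  ∂[0,2,5] = [2,5] − [0,5] + [0,2].
The 15×10 boundary matrix has rank 10 and Smith normal form diag(1,1,1,1,1,1,1,1,1,2).

Computing H_k = (kernel of ∂_k) / (image of ∂_{k+1}):

  H_0: rank C_0 − rank ∂_1 = 6 − 5 = 1, and the invariant factors of ∂_1 are all 1, so H_0 = Z.
  H_1: rank ker ∂_1 − rank ∂_2 = (15 − 5) − 10 = 0, and ∂_2 has invariant factor 2 > 1, so H_1 = Z/2Z.
  H_2: rank ker ∂_2 − rank ∂_3 = (10 − 10) − 0 = 0, and there is no ∂_3, so H_2 = 0.

As a check, the Euler characteristic is 6 − 15 + 10 = 1, which agrees with 1 − 0 + 0 = 1.
(K is a triangulation of the real projective plane RP^2.)

H_0 = Z,  H_1 = Z/2Z,  H_2 = 0.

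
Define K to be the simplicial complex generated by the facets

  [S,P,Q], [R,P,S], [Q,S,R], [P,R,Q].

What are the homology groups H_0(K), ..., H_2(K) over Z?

Fix the vertex order P < Q < R < S and write every simplex with vertices in increasing order. Then dim K = 2 and the simplices of K are:

  0-simplices (4): P, Q, R, S
  1-simplices (6): PQ, PR, PS, QR, QS, RS
  2-simplices (4): PQR, PQS, PRS, QRS

so the chain groups are C_0 ≅ Z^4, C_1 ≅ Z^6, C_2 ≅ Z^4.

∂_1: C_1 → C_0 is given by ∂[p,q] = [q] − [p]. For instance
  ∂QR = R − Q.
As a 4×6 matrix over Z this has rank 3, with invariant factors (1,1,1).

The boundary map ∂_2: C_2 → C_1 maps a triangle to the signed sum of its edges. For instance
  ∂PRS = RS − PS + PR,
  ∂PQS = QS − PS + PQ.
This gives a 6×4 integer matrix of rank 3; reducing to Smith normal form yields diagonal entries (1,1,1).

Reading off H_k = ker ∂_k / im ∂_{k+1}:

  H_0: rank C_0 − rank ∂_1 = 4 − 3 = 1, and the invariant factors of ∂_1 are all 1, so H_0 = Z.
  H_1: rank ker ∂_1 − rank ∂_2 = (6 − 3) − 3 = 0, and the invariant factors of ∂_2 are all 1, so H_1 = 0.
  H_2: rank ker ∂_2 − rank ∂_3 = (4 − 3) − 0 = 1, and there is no ∂_3, so H_2 = Z.

As a check, the Euler characteristic is 4 − 6 + 4 = 2, which agrees with 1 − 0 + 1 = 2.

H_0 = Z,  H_1 = 0,  H_2 = Z.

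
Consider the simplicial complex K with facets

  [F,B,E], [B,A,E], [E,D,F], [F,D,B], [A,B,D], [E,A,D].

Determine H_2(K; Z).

Fix the vertex order A < B < D < E < F and write every simplex with vertices in increasing order. Then dim K = 2 and the simplices of K are:

  0-simplices (5): A, B, D, E, F
  1-simplices (9): AB, AD, AE, BD, BE, BF, DE, DF, EF
  2-simplices (6): ABD, ABE, ADE, BDF, BEF, DEF

Hence C_0 ≅ Z^5, C_1 ≅ Z^9, C_2 ≅ Z^6.

Boundary ∂_1: C_1 → C_0 maps an edge to its endpoints' difference, ∂[p,q] = q − p. For instance
  ∂BF = F − B.
The resulting 5×9 matrix has rank 4, and its Smith normal form has invariant factors (1,1,1,1).

Boundary ∂_2: C_2 → C_1 sends each 2-simplex [p,q,r] to [q,r] − [p,r] + [p,q]. For instance
  ∂ABE = BE − AE + AB,
  ∂BEF = EF − BF + BE.
The 9×6 boundary matrix has rank 5 and Smith normal form diag(1,1,1,1,1).

Reading off H_k = ker ∂_k / im ∂_{k+1}:

  H_2: rank ker ∂_2 − rank ∂_3 = (6 − 5) − 0 = 1, and there is no ∂_3, so H_2 ≅ Z.

(K is a triangulation of the 2-sphere S^2.)

H_2 = Z.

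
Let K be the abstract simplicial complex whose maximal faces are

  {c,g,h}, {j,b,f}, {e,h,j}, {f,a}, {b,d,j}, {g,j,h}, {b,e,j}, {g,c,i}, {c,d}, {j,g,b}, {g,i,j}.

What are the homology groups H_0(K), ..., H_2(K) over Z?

Order the vertices as a < b < c < d < e < f < g < h < i < j. Listing each simplex with vertices in this order, K has dimension 2 with simplices:

  0-simplices (10): a, b, c, d, e, f, g, h, i, j
  1-simplices (19): af, bd, be, bf, bg, bj, cd, cg, ch, ci, dj, eh, ej, fj, gh, gi, gj, hj, ij
  2-simplices (9): bdj, bej, bfj, bgj, cgh, cgi, ehj, ghj, gij

Hence C_0 ≅ Z^10, C_1 ≅ Z^19, C_2 ≅ Z^9.

∂_1: C_1 → C_0 maps an edge to its endpoints' difference, ∂[p,q] = q − p. For instance
  ∂ci = i − c.
As a 10×19 matrix over Z this has rank 9, with invariant factors (1,1,1,1,1,1,1,1,1).

∂_2: C_2 → C_1 acts by ∂[p,q,r] = [q,r] − [p,r] + [p,q]. For instance
  ∂bgj = gj − bj + bg,
  ∂bej = ej − bj + be.
The resulting 19×9 matrix has rank 9, and its Smith normal form has invariant factors (1,1,1,1,1,1,1,1,1).

Now H_k = ker ∂_k / im ∂_{k+1}, so:

  H_0: rank C_0 − rank ∂_1 = 10 − 9 = 1, and the invariant factors of ∂_1 are all 1, so H_0 = Z.
  H_1: rank ker ∂_1 − rank ∂_2 = (19 − 9) − 9 = 1, and the invariant factors of ∂_2 are all 1, so H_1 = Z.
  H_2: rank ker ∂_2 − rank ∂_3 = (9 − 9) − 0 = 0, and there is no ∂_3, so H_2 = 0.

As a check, the Euler characteristic is 10 − 19 + 9 = 0, which agrees with 1 − 1 + 0 = 0.

H_0 ≅ Z,  H_1 ≅ Z,  H_2 = 0.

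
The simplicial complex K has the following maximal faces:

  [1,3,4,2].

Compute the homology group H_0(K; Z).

Order the vertices as 1 < 2 < 3 < 4. Listing each simplex with vertices in this order, K has dimension 3 with simplices:

  0-simplices (4): [1], [2], [3], [4]
  1-simplices (6): [1,2], [1,3], [1,4], [2,3], [2,4], [3,4]
  2-simplices (4): [1,2,3], [1,2,4], [1,3,4], [2,3,4]
  3-simplices (1): [1,2,3,4]

giving chain groups C_0 ≅ Z^4, C_1 ≅ Z^6, C_2 ≅ Z^4, C_3 ≅ Z^1.

Boundary ∂_1: C_1 → C_0 maps an edge to its endpoints' difference, ∂[p,q] = q − p.
The resulting 4×6 matrix has rank 3, and its Smith normal form has invariant factors (1,1,1).

The boundary map ∂_2: C_2 → C_1 maps a triangle to the signed sum of its edges. For instance
  ∂[1,2,4] = [2,4] − [1,4] + [1,2],
  ∂[1,2,3] = [2,3] − [1,3] + [1,2].
This gives a 6×4 integer matrix of rank 3; reducing to Smith normal form yields diagonal entries (1,1,1).

∂_3: C_3 → C_2 sends each 3-simplex σ to the alternating sum Σ_i (−1)^i (σ with its i-th vertex removed). For instance
  ∂[1,2,3,4] = [2,3,4] − [1,3,4] + [1,2,4] − [1,2,3].
The resulting 4×1 matrix has rank 1, and its Smith normal form has invariant factors (1).

Reading off H_k = ker ∂_k / im ∂_{k+1}:

  H_0: rank C_0 − rank ∂_1 = 4 − 3 = 1, and the invariant factors of ∂_1 are all 1, so H_0 = Z.

(K is a triangulation of the 3-simplex.)

H_0 ≅ Z.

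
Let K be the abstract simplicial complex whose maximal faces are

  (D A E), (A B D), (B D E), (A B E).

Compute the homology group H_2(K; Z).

H_2 ≅ Z.

Order the vertices as A < B < D < E. Listing each simplex with vertices in this order, K has dimension 2 with simplices:

  0-simplices (4): A, B, D, E
  1-simplices (6): AB, AD, AE, BD, BE, DE
  2-simplices (4): ABD, ABE, ADE, BDE

so the chain groups are C_0 ≅ Z^4, C_1 ≅ Z^6, C_2 ≅ Z^4.

Boundary ∂_1: C_1 → C_0 is given by ∂[p,q] = [q] − [p].
The resulting 4×6 matrix has rank 3, and its Smith normal form has invariant factors (1,1,1).

The boundary map ∂_2: C_2 → C_1 sends each 2-simplex [p,q,r] to [q,r] − [p,r] + [p,q]. For instance
  ∂ABD = BD − AD + AB,
  ∂ADE = DE − AE + AD.
This gives a 6×4 integer matrix of rank 3; reducing to Smith normal form yields diagonal entries (1,1,1).

Reading off H_k = ker ∂_k / im ∂_{k+1}:

  H_2: rank ker ∂_2 − rank ∂_3 = (4 − 3) − 0 = 1, and there is no ∂_3, so H_2 = Z.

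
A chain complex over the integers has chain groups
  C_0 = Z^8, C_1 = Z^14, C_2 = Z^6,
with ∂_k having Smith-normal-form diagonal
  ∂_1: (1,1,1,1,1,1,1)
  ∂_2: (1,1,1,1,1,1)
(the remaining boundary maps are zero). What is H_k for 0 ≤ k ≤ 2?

H_0 ≅ Z,  H_1 ≅ Z,  H_2 = 0.

H_0: b_0 = 8 − 0 − 7 = 1; torsion from ∂_1 factors > 1: none. So H_0 ≅ Z.
H_1: b_1 = 14 − 7 − 6 = 1; torsion from ∂_2 factors > 1: none. So H_1 ≅ Z.
H_2: b_2 = 6 − 6 − 0 = 0; torsion from ∂_3 factors > 1: none. So H_2 ≅ 0.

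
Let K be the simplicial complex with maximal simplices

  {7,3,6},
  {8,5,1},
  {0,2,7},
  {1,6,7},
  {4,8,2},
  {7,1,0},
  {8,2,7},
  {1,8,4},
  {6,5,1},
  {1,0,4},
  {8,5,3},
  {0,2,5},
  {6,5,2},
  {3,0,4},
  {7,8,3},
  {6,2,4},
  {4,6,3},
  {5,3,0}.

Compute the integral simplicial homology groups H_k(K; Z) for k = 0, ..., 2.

H_0 ≅ Z,  H_1 ≅ Z^2,  H_2 ≅ Z.

K has 9 vertices, 27 edges, 18 triangles.
rank ∂_0 = 0, rank ∂_1 = 8 ⇒ b_0 = 9 − 0 − 8 = 1; all invariant factors of ∂_1 are 1 so no torsion. So H_0 ≅ Z.
rank ∂_1 = 8, rank ∂_2 = 17 ⇒ b_1 = 27 − 8 − 17 = 2; all invariant factors of ∂_2 are 1 so no torsion. So H_1 ≅ Z^2.
rank ∂_2 = 17, rank ∂_3 = 0 ⇒ b_2 = 18 − 17 − 0 = 1. So H_2 ≅ Z.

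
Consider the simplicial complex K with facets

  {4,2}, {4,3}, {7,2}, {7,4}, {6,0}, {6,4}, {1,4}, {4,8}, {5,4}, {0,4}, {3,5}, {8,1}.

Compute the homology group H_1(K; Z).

Order the vertices as 0 < 1 < 2 < 3 < 4 < 5 < 6 < 7 < 8. Listing each simplex with vertices in this order, K has dimension 1 with simplices:

  0-simplices (9): [0], [1], [2], [3], [4], [5], [6], [7], [8]
  1-simplices (12): [0,4], [0,6], [1,4], [1,8], [2,4], [2,7], [3,4], [3,5], [4,5], [4,6], [4,7], [4,8]

so the chain groups are C_0 ≅ Z^9, C_1 ≅ Z^12.

Boundary ∂_1: C_1 → C_0 is given by ∂[p,q] = [q] − [p].
The 9×12 boundary matrix has rank 8 and Smith normal form diag(1,1,1,1,1,1,1,1).

Reading off H_k = ker ∂_k / im ∂_{k+1}:

  H_1: rank ker ∂_1 − rank ∂_2 = (12 − 8) − 0 = 4, and there is no ∂_2, so H_1 = Z^4.

(K is a triangulation of a wedge of 4 circles.)

H_1 = Z^4.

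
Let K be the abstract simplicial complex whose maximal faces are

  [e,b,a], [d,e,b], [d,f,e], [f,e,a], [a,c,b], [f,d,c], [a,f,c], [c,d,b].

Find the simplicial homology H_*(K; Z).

We work with the vertex ordering a < b < c < d < e < f. The simplices of K, each written with vertices in increasing order, are:

  0-simplices (6): a, b, c, d, e, f
  1-simplices (12): ab, ac, ae, af, bc, bd, be, cd, cf, de, df, ef
  2-simplices (8): abc, abe, acf, aef, bcd, bde, cdf, def

Hence C_0 ≅ Z^6, C_1 ≅ Z^12, C_2 ≅ Z^8.

Boundary ∂_1: C_1 → C_0 is given by ∂[p,q] = [q] − [p]. For instance
  ∂de = e − d.
The 6×12 boundary matrix has rank 5 and Smith normal form diag(1,1,1,1,1).

∂_2: C_2 → C_1 acts by ∂[p,q,r] = [q,r] − [p,r] + [p,q]. For instance
  ∂aef = ef − af + ae,
  ∂abc = bc − ac + ab.
The resulting 12×8 matrix has rank 7, and its Smith normal form has invariant factors (1,1,1,1,1,1,1).

Reading off H_k = ker ∂_k / im ∂_{k+1}:

  H_0: rank C_0 − rank ∂_1 = 6 − 5 = 1, and the invariant factors of ∂_1 are all 1, so H_0 = Z.
  H_1: rank ker ∂_1 − rank ∂_2 = (12 − 5) − 7 = 0, and the invariant factors of ∂_2 are all 1, so H_1 = 0.
  H_2: rank ker ∂_2 − rank ∂_3 = (8 − 7) − 0 = 1, and there is no ∂_3, so H_2 = Z.

(K is a triangulation of the 2-sphere S^2.)

H_0 = Z,  H_1 = 0,  H_2 = Z.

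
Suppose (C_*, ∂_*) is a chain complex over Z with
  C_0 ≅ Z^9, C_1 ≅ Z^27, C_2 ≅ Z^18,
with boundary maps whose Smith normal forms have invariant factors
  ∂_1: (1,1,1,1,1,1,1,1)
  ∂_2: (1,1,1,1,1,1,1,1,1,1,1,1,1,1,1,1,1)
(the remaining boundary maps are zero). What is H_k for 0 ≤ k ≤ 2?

H_0: b_0 = 9 − 0 − 8 = 1; torsion from ∂_1 factors > 1: none. So H_0 ≅ Z.
H_1: b_1 = 27 − 8 − 17 = 2; torsion from ∂_2 factors > 1: none. So H_1 ≅ Z^2.
H_2: b_2 = 18 − 17 − 0 = 1; torsion from ∂_3 factors > 1: none. So H_2 ≅ Z.

H_0 ≅ Z,  H_1 ≅ Z^2,  H_2 ≅ Z.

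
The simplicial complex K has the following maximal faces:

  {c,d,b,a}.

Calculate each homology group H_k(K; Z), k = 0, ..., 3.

H_0 ≅ Z,  H_1 = 0,  H_2 = 0,  H_3 = 0.

Take the total order a < b < c < d on the vertex set. Then K (dimension 3) consists of the simplices:

  0-simplices (4): a, b, c, d
  1-simplices (6): ab, ac, ad, bc, bd, cd
  2-simplices (4): abc, abd, acd, bcd
  3-simplices (1): abcd

giving chain groups C_0 ≅ Z^4, C_1 ≅ Z^6, C_2 ≅ Z^4, C_3 ≅ Z^1.

∂_1: C_1 → C_0 maps an edge to its endpoints' difference, ∂[p,q] = q − p.
This gives a 4×6 integer matrix of rank 3; reducing to Smith normal form yields diagonal entries (1,1,1).

The boundary map ∂_2: C_2 → C_1 maps a triangle to the signed sum of its edges. For instance
  ∂abd = bd − ad + ab,
  ∂acd = cd − ad + ac.
The resulting 6×4 matrix has rank 3, and its Smith normal form has invariant factors (1,1,1).

The boundary map ∂_3: C_3 → C_2 sends each 3-simplex σ to the alternating sum Σ_i (−1)^i (σ with its i-th vertex removed). For instance
  ∂abcd = bcd − acd + abd − abc.
The resulting 4×1 matrix has rank 1, and its Smith normal form has invariant factors (1).

Now H_k = ker ∂_k / im ∂_{k+1}, so:

  H_0: rank C_0 − rank ∂_1 = 4 − 3 = 1, and the invariant factors of ∂_1 are all 1, so H_0 ≅ Z.
  H_1: rank ker ∂_1 − rank ∂_2 = (6 − 3) − 3 = 0, and the invariant factors of ∂_2 are all 1, so H_1 ≅ 0.
  H_2: rank ker ∂_2 − rank ∂_3 = (4 − 3) − 1 = 0, and the invariant factors of ∂_3 are all 1, so H_2 ≅ 0.
  H_3: rank ker ∂_3 − rank ∂_4 = (1 − 1) − 0 = 0, and there is no ∂_4, so H_3 ≅ 0.

As a check, the Euler characteristic is 4 − 6 + 4 − 1 = 1, which agrees with 1 − 0 + 0 − 0 = 1.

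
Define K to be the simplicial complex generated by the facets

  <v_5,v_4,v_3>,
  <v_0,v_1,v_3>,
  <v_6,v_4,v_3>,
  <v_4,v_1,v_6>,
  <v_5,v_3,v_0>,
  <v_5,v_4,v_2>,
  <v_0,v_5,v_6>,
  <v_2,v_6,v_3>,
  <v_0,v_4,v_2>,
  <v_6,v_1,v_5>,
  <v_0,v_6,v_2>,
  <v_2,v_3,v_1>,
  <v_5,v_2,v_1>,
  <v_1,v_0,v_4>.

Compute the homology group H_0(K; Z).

H_0 ≅ Z.

We work with the vertex ordering v_0 < v_1 < v_2 < v_3 < v_4 < v_5 < v_6. The simplices of K, each written with vertices in increasing order, are:

  0-simplices (7): [v_0], [v_1], [v_2], [v_3], [v_4], [v_5], [v_6]
  1-simplices (21): (21 of them)
  2-simplices (14): (14 of them)

giving chain groups C_0 ≅ Z^7, C_1 ≅ Z^21, C_2 ≅ Z^14.

Boundary ∂_1: C_1 → C_0 sends each edge [p,q] (with p < q) to q − p. For instance
  ∂[v_3,v_5] = [v_5] − [v_3].
The 7×21 boundary matrix has rank 6 and Smith normal form diag(1,1,1,1,1,1).

∂_2: C_2 → C_1 sends each 2-simplex [p,q,r] to [q,r] − [p,r] + [p,q]. For instance
  ∂[v_0,v_3,v_5] = [v_3,v_5] − [v_0,v_5] + [v_0,v_3],
  ∂[v_0,v_1,v_3] = [v_1,v_3] − [v_0,v_3] + [v_0,v_1].
As a 21×14 matrix over Z this has rank 13, with invariant factors (1,1,1,1,1,1,1,1,1,1,1,1,1).

From H_k ≅ ker(∂_k) / im(∂_{k+1}) we obtain:

  H_0: rank C_0 − rank ∂_1 = 7 − 6 = 1, and the invariant factors of ∂_1 are all 1, so H_0 ≅ Z.

(K is a triangulation of the torus T^2.)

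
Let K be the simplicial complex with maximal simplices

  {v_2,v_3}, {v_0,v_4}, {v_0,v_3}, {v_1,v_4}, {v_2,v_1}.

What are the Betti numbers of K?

Fix the vertex order v_0 < v_1 < v_2 < v_3 < v_4 and write every simplex with vertices in increasing order. Then dim K = 1 and the simplices of K are:

  0-simplices (5): [v_0], [v_1], [v_2], [v_3], [v_4]
  1-simplices (5): [v_0,v_3], [v_0,v_4], [v_1,v_2], [v_1,v_4], [v_2,v_3]

Hence C_0 ≅ Z^5, C_1 ≅ Z^5.

The boundary map ∂_1: C_1 → C_0 maps an edge to its endpoints' difference, ∂[p,q] = q − p.
As a 5×5 matrix over Z this has rank 4, with invariant factors (1,1,1,1).

From H_k ≅ ker(∂_k) / im(∂_{k+1}) we obtain:

  H_0: rank C_0 − rank ∂_1 = 5 − 4 = 1, and the invariant factors of ∂_1 are all 1, so H_0 ≅ Z.
  H_1: rank ker ∂_1 − rank ∂_2 = (5 − 4) − 0 = 1, and there is no ∂_2, so H_1 ≅ Z.

As a check, the Euler characteristic is 5 − 5 = 0, which agrees with 1 − 1 = 0.

Hence the Betti numbers are b_0 = 1, b_1 = 1.

b_0 = 1, b_1 = 1.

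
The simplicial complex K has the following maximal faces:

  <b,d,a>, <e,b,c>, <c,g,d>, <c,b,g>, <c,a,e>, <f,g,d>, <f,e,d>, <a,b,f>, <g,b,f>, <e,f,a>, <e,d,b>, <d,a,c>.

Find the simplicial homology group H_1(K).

H_1 ≅ Z/2Z.

Order the vertices as a < b < c < d < e < f < g. Listing each simplex with vertices in this order, K has dimension 2 with simplices:

  0-simplices (7): a, b, c, d, e, f, g
  1-simplices (18): ab, ac, ad, ae, af, bc, bd, be, bf, bg, cd, ce, cg, de, df, dg, ef, fg
  2-simplices (12): abd, abf, acd, ace, aef, bce, bcg, bde, bfg, cdg, def, dfg

Hence C_0 ≅ Z^7, C_1 ≅ Z^18, C_2 ≅ Z^12.

∂_1: C_1 → C_0 maps an edge to its endpoints' difference, ∂[p,q] = q − p. For instance
  ∂bc = c − b.
The 7×18 boundary matrix has rank 6 and Smith normal form diag(1,1,1,1,1,1).

The boundary map ∂_2: C_2 → C_1 maps a triangle to the signed sum of its edges. For instance
  ∂bde = de − be + bd,
  ∂dfg = fg − dg + df.
As a 18×12 matrix over Z this has rank 12, with invariant factors (1,1,1,1,1,1,1,1,1,1,1,2).

Computing H_k = (kernel of ∂_k) / (image of ∂_{k+1}):

  H_1: rank ker ∂_1 − rank ∂_2 = (18 − 6) − 12 = 0, and ∂_2 has invariant factor 2 > 1, so H_1 = Z/2Z.

(K is a triangulation of the real projective plane RP^2.)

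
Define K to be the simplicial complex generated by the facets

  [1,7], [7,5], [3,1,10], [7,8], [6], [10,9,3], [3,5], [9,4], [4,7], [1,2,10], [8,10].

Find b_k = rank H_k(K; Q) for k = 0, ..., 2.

b_0 = 2, b_1 = 3, b_2 = 0.

Take the total order 1 < 2 < 3 < 4 < 5 < 6 < 7 < 8 < 9 < 10 on the vertex set. Then K (dimension 2) consists of the simplices:

  0-simplices (10): [1], [2], [3], [4], [5], [6], [7], [8], [9], [10]
  1-simplices (14): [1,2], [1,3], [1,7], [1,10], [2,10], [3,5], [3,9], [3,10], [4,7], [4,9], [5,7], [7,8], [8,10], [9,10]
  2-simplices (3): [1,2,10], [1,3,10], [3,9,10]

so the chain groups are C_0 ≅ Z^10, C_1 ≅ Z^14, C_2 ≅ Z^3.

The boundary map ∂_1: C_1 → C_0 maps an edge to its endpoints' difference, ∂[p,q] = q − p. For instance
  ∂[4,7] = [7] − [4].
The resulting 10×14 matrix has rank 8, and its Smith normal form has invariant factors (1,1,1,1,1,1,1,1).

The boundary map ∂_2: C_2 → C_1 sends each 2-simplex [p,q,r] to [q,r] − [p,r] + [p,q]. For instance
  ∂[3,9,10] = [9,10] − [3,10] + [3,9],
  ∂[1,2,10] = [2,10] − [1,10] + [1,2].
As a 14×3 matrix over Z this has rank 3, with invariant factors (1,1,1).

Computing H_k = (kernel of ∂_k) / (image of ∂_{k+1}):

  H_0: rank C_0 − rank ∂_1 = 10 − 8 = 2, and the invariant factors of ∂_1 are all 1, so H_0 = Z^2.
  H_1: rank ker ∂_1 − rank ∂_2 = (14 − 8) − 3 = 3, and the invariant factors of ∂_2 are all 1, so H_1 = Z^3.
  H_2: rank ker ∂_2 − rank ∂_3 = (3 − 3) − 0 = 0, and there is no ∂_3, so H_2 = 0.

As a check, the Euler characteristic is 10 − 14 + 3 = -1, which agrees with 2 − 3 + 0 = -1.

Hence the Betti numbers are b_0 = 2, b_1 = 3, b_2 = 0.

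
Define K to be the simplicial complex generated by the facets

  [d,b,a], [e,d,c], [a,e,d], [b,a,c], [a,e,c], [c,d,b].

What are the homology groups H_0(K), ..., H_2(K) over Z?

H_0 ≅ Z,  H_1 = 0,  H_2 ≅ Z.

Fix the vertex order a < b < c < d < e and write every simplex with vertices in increasing order. Then dim K = 2 and the simplices of K are:

  0-simplices (5): a, b, c, d, e
  1-simplices (9): ab, ac, ad, ae, bc, bd, cd, ce, de
  2-simplices (6): abc, abd, ace, ade, bcd, cde

Hence C_0 ≅ Z^5, C_1 ≅ Z^9, C_2 ≅ Z^6.

Boundary ∂_1: C_1 → C_0 sends each edge [p,q] (with p < q) to q − p. For instance
  ∂bd = d − b.
As a 5×9 matrix over Z this has rank 4, with invariant factors (1,1,1,1).

Boundary ∂_2: C_2 → C_1 sends each 2-simplex [p,q,r] to [q,r] − [p,r] + [p,q]. For instance
  ∂ace = ce − ae + ac,
  ∂cde = de − ce + cd.
As a 9×6 matrix over Z this has rank 5, with invariant factors (1,1,1,1,1).

Now H_k = ker ∂_k / im ∂_{k+1}, so:

  H_0: rank C_0 − rank ∂_1 = 5 − 4 = 1, and the invariant factors of ∂_1 are all 1, so H_0 ≅ Z.
  H_1: rank ker ∂_1 − rank ∂_2 = (9 − 4) − 5 = 0, and the invariant factors of ∂_2 are all 1, so H_1 ≅ 0.
  H_2: rank ker ∂_2 − rank ∂_3 = (6 − 5) − 0 = 1, and there is no ∂_3, so H_2 ≅ Z.

(K is a triangulation of the 2-sphere S^2.)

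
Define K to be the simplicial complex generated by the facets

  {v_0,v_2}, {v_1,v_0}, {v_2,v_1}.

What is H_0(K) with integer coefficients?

We work with the vertex ordering v_0 < v_1 < v_2. The simplices of K, each written with vertices in increasing order, are:

  0-simplices (3): [v_0], [v_1], [v_2]
  1-simplices (3): [v_0,v_1], [v_0,v_2], [v_1,v_2]

Hence C_0 ≅ Z^3, C_1 ≅ Z^3.

The boundary map ∂_1: C_1 → C_0 sends each edge [p,q] (with p < q) to q − p. For instance
  ∂[v_0,v_2] = [v_2] − [v_0].
As a 3×3 matrix over Z this has rank 2, with invariant factors (1,1).

From H_k ≅ ker(∂_k) / im(∂_{k+1}) we obtain:

  H_0: rank C_0 − rank ∂_1 = 3 − 2 = 1, and the invariant factors of ∂_1 are all 1, so H_0 ≅ Z.

H_0 = Z.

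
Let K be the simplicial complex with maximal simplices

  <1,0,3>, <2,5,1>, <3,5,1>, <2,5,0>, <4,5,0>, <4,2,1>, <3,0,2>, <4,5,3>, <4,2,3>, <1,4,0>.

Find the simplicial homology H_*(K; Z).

H_0 = Z,  H_1 = Z/2,  H_2 = 0.

Take the total order 0 < 1 < 2 < 3 < 4 < 5 on the vertex set. Then K (dimension 2) consists of the simplices:

  0-simplices (6): [0], [1], [2], [3], [4], [5]
  1-simplices (15): [0,1], [0,2], [0,3], [0,4], [0,5], [1,2], [1,3], [1,4], [1,5], [2,3], [2,4], [2,5], [3,4], [3,5], [4,5]
  2-simplices (10): [0,1,3], [0,1,4], [0,2,3], [0,2,5], [0,4,5], [1,2,4], [1,2,5], [1,3,5], [2,3,4], [3,4,5]

Hence C_0 ≅ Z^6, C_1 ≅ Z^15, C_2 ≅ Z^10.

∂_1: C_1 → C_0 maps an edge to its endpoints' difference, ∂[p,q] = q − p.
The 6×15 boundary matrix has rank 5 and Smith normal form diag(1,1,1,1,1).

Boundary ∂_2: C_2 → C_1 acts by ∂[p,q,r] = [q,r] − [p,r] + [p,q]. For instance
  ∂[1,2,5] = [2,5] − [1,5] + [1,2],
  ∂[2,3,4] = [3,4] − [2,4] + [2,3].
As a 15×10 matrix over Z this has rank 10, with invariant factors (1,1,1,1,1,1,1,1,1,2).

Computing H_k = (kernel of ∂_k) / (image of ∂_{k+1}):

  H_0: rank C_0 − rank ∂_1 = 6 − 5 = 1, and the invariant factors of ∂_1 are all 1, so H_0 ≅ Z.
  H_1: rank ker ∂_1 − rank ∂_2 = (15 − 5) − 10 = 0, and ∂_2 has invariant factor 2 > 1, so H_1 ≅ Z/2.
  H_2: rank ker ∂_2 − rank ∂_3 = (10 − 10) − 0 = 0, and there is no ∂_3, so H_2 ≅ 0.

As a check, the Euler characteristic is 6 − 15 + 10 = 1, which agrees with 1 − 0 + 0 = 1.
(K is a triangulation of the real projective plane RP^2.)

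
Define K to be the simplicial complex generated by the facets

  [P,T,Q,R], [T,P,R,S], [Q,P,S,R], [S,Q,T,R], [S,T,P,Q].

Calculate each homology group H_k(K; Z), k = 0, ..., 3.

Take the total order P < Q < R < S < T on the vertex set. Then K (dimension 3) consists of the simplices:

  0-simplices (5): P, Q, R, S, T
  1-simplices (10): PQ, PR, PS, PT, QR, QS, QT, RS, RT, ST
  2-simplices (10): PQR, PQS, PQT, PRS, PRT, PST, QRS, QRT, QST, RST
  3-simplices (5): PQRS, PQRT, PQST, PRST, QRST

Hence C_0 ≅ Z^5, C_1 ≅ Z^10, C_2 ≅ Z^10, C_3 ≅ Z^5.

The boundary map ∂_1: C_1 → C_0 sends each edge [p,q] (with p < q) to q − p.
As a 5×10 matrix over Z this has rank 4, with invariant factors (1,1,1,1).

Boundary ∂_2: C_2 → C_1 sends each 2-simplex [p,q,r] to [q,r] − [p,r] + [p,q]. For instance
  ∂PQR = QR − PR + PQ,
  ∂QST = ST − QT + QS.
As a 10×10 matrix over Z this has rank 6, with invariant factors (1,1,1,1,1,1).

∂_3: C_3 → C_2 sends each 3-simplex σ to the alternating sum Σ_i (−1)^i (σ with its i-th vertex removed). For instance
  ∂PQRT = QRT − PRT + PQT − PQR,
  ∂PQST = QST − PST + PQT − PQS.
The 10×5 boundary matrix has rank 4 and Smith normal form diag(1,1,1,1).

Reading off H_k = ker ∂_k / im ∂_{k+1}:

  H_0: rank C_0 − rank ∂_1 = 5 − 4 = 1, and the invariant factors of ∂_1 are all 1, so H_0 = Z.
  H_1: rank ker ∂_1 − rank ∂_2 = (10 − 4) − 6 = 0, and the invariant factors of ∂_2 are all 1, so H_1 = 0.
  H_2: rank ker ∂_2 − rank ∂_3 = (10 − 6) − 4 = 0, and the invariant factors of ∂_3 are all 1, so H_2 = 0.
  H_3: rank ker ∂_3 − rank ∂_4 = (5 − 4) − 0 = 1, and there is no ∂_4, so H_3 = Z.

H_0 ≅ Z,  H_1 = 0,  H_2 = 0,  H_3 ≅ Z.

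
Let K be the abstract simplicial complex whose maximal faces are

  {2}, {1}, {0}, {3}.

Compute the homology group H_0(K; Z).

H_0 ≅ Z^4.

We work with the vertex ordering 0 < 1 < 2 < 3. The simplices of K, each written with vertices in increasing order, are:

  0-simplices (4): [0], [1], [2], [3]

Hence C_0 ≅ Z^4.

Reading off H_k = ker ∂_k / im ∂_{k+1}:

  H_0: rank C_0 − rank ∂_1 = 4 − 0 = 4, and there is no ∂_1, so H_0 ≅ Z^4.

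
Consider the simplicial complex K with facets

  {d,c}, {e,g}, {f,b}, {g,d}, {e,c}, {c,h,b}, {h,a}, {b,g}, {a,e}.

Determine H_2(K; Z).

Fix the vertex order a < b < c < d < e < f < g < h and write every simplex with vertices in increasing order. Then dim K = 2 and the simplices of K are:

  0-simplices (8): a, b, c, d, e, f, g, h
  1-simplices (11): ae, ah, bc, bf, bg, bh, cd, ce, ch, dg, eg
  2-simplices (1): bch

Hence C_0 ≅ Z^8, C_1 ≅ Z^11, C_2 ≅ Z^1.

The boundary map ∂_1: C_1 → C_0 is given by ∂[p,q] = [q] − [p]. For instance
  ∂eg = g − e.
The 8×11 boundary matrix has rank 7 and Smith normal form diag(1,1,1,1,1,1,1).

Boundary ∂_2: C_2 → C_1 sends each 2-simplex [p,q,r] to [q,r] − [p,r] + [p,q]. For instance
  ∂bch = ch − bh + bc.
As a 11×1 matrix over Z this has rank 1, with invariant factors (1).

Computing H_k = (kernel of ∂_k) / (image of ∂_{k+1}):

  H_2: rank ker ∂_2 − rank ∂_3 = (1 − 1) − 0 = 0, and there is no ∂_3, so H_2 ≅ 0.

H_2 = 0.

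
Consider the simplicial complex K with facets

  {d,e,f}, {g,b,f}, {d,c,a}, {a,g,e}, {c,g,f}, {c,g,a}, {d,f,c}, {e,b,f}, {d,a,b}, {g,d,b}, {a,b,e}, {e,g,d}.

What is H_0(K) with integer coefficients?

H_0 ≅ Z.

Take the total order a < b < c < d < e < f < g on the vertex set. Then K (dimension 2) consists of the simplices:

  0-simplices (7): a, b, c, d, e, f, g
  1-simplices (18): ab, ac, ad, ae, ag, bd, be, bf, bg, cd, cf, cg, de, df, dg, ef, eg, fg
  2-simplices (12): abd, abe, acd, acg, aeg, bdg, bef, bfg, cdf, cfg, def, deg

giving chain groups C_0 ≅ Z^7, C_1 ≅ Z^18, C_2 ≅ Z^12.

The boundary map ∂_1: C_1 → C_0 is given by ∂[p,q] = [q] − [p]. For instance
  ∂ae = e − a.
The resulting 7×18 matrix has rank 6, and its Smith normal form has invariant factors (1,1,1,1,1,1).

∂_2: C_2 → C_1 acts by ∂[p,q,r] = [q,r] − [p,r] + [p,q]. For instance
  ∂abe = be − ae + ab,
  ∂cfg = fg − cg + cf.
This gives a 18×12 integer matrix of rank 12; reducing to Smith normal form yields diagonal entries (1,1,1,1,1,1,1,1,1,1,1,2).

Computing H_k = (kernel of ∂_k) / (image of ∂_{k+1}):

  H_0: rank C_0 − rank ∂_1 = 7 − 6 = 1, and the invariant factors of ∂_1 are all 1, so H_0 ≅ Z.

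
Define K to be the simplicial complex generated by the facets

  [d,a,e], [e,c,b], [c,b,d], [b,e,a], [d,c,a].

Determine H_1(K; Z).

H_1 = Z.

We work with the vertex ordering a < b < c < d < e. The simplices of K, each written with vertices in increasing order, are:

  0-simplices (5): a, b, c, d, e
  1-simplices (10): ab, ac, ad, ae, bc, bd, be, cd, ce, de
  2-simplices (5): abe, acd, ade, bcd, bce

Hence C_0 ≅ Z^5, C_1 ≅ Z^10, C_2 ≅ Z^5.

Boundary ∂_1: C_1 → C_0 maps an edge to its endpoints' difference, ∂[p,q] = q − p. For instance
  ∂ad = d − a.
The resulting 5×10 matrix has rank 4, and its Smith normal form has invariant factors (1,1,1,1).

The boundary map ∂_2: C_2 → C_1 acts by ∂[p,q,r] = [q,r] − [p,r] + [p,q]. For instance
  ∂ade = de − ae + ad,
  ∂acd = cd − ad + ac.
As a 10×5 matrix over Z this has rank 5, with invariant factors (1,1,1,1,1).

Computing H_k = (kernel of ∂_k) / (image of ∂_{k+1}):

  H_1: rank ker ∂_1 − rank ∂_2 = (10 − 4) − 5 = 1, and the invariant factors of ∂_2 are all 1, so H_1 = Z.

(K is a triangulation of the Möbius band.)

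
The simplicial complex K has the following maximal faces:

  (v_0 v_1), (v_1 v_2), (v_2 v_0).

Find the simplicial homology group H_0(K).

H_0 ≅ Z.

We work with the vertex ordering v_0 < v_1 < v_2. The simplices of K, each written with vertices in increasing order, are:

  0-simplices (3): [v_0], [v_1], [v_2]
  1-simplices (3): [v_0,v_1], [v_0,v_2], [v_1,v_2]

giving chain groups C_0 ≅ Z^3, C_1 ≅ Z^3.

Boundary ∂_1: C_1 → C_0 is given by ∂[p,q] = [q] − [p]. For instance
  ∂[v_0,v_2] = [v_2] − [v_0].
As a 3×3 matrix over Z this has rank 2, with invariant factors (1,1).

Now H_k = ker ∂_k / im ∂_{k+1}, so:

  H_0: rank C_0 − rank ∂_1 = 3 − 2 = 1, and the invariant factors of ∂_1 are all 1, so H_0 = Z.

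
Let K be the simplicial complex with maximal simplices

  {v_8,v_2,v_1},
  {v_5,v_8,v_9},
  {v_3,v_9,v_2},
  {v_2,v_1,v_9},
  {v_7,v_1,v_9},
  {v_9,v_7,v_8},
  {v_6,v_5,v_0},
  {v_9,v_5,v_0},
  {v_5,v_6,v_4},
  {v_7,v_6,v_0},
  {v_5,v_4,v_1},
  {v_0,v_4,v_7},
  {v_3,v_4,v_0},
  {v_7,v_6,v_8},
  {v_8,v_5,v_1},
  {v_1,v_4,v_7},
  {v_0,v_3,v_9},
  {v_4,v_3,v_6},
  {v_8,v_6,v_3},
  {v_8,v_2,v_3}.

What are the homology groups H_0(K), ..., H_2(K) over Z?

We work with the vertex ordering v_0 < v_1 < v_2 < v_3 < v_4 < v_5 < v_6 < v_7 < v_8 < v_9. The simplices of K, each written with vertices in increasing order, are:

  0-simplices (10): [v_0], [v_1], [v_2], [v_3], [v_4], [v_5], [v_6], [v_7], [v_8], [v_9]
  1-simplices (30): (30 of them)
  2-simplices (20): (20 of them)

Hence C_0 ≅ Z^10, C_1 ≅ Z^30, C_2 ≅ Z^20.

∂_1: C_1 → C_0 sends each edge [p,q] (with p < q) to q − p.
The resulting 10×30 matrix has rank 9, and its Smith normal form has invariant factors (1,1,1,1,1,1,1,1,1).

The boundary map ∂_2: C_2 → C_1 maps a triangle to the signed sum of its edges. For instance
  ∂[v_1,v_7,v_9] = [v_7,v_9] − [v_1,v_9] + [v_1,v_7],
  ∂[v_0,v_5,v_6] = [v_5,v_6] − [v_0,v_6] + [v_0,v_5].
The resulting 30×20 matrix has rank 20, and its Smith normal form has invariant factors (1,1,1,1,1,1,1,1,1,1,1,1,1,1,1,1,1,1,1,2).

From H_k ≅ ker(∂_k) / im(∂_{k+1}) we obtain:

  H_0: rank C_0 − rank ∂_1 = 10 − 9 = 1, and the invariant factors of ∂_1 are all 1, so H_0 = Z.
  H_1: rank ker ∂_1 − rank ∂_2 = (30 − 9) − 20 = 1, and ∂_2 has invariant factor 2 > 1, so H_1 = Z ⊕ Z/2Z.
  H_2: rank ker ∂_2 − rank ∂_3 = (20 − 20) − 0 = 0, and there is no ∂_3, so H_2 = 0.

(K is a triangulation of the Klein bottle.)

H_0 ≅ Z,  H_1 ≅ Z ⊕ Z/2Z,  H_2 = 0.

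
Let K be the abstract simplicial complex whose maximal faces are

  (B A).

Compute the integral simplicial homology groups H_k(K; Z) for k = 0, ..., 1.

H_0 ≅ Z,  H_1 = 0.

Take the total order A < B on the vertex set. Then K (dimension 1) consists of the simplices:

  0-simplices (2): A, B
  1-simplices (1): AB

giving chain groups C_0 ≅ Z^2, C_1 ≅ Z^1.

The boundary map ∂_1: C_1 → C_0 maps an edge to its endpoints' difference, ∂[p,q] = q − p.
This gives a 2×1 integer matrix of rank 1; reducing to Smith normal form yields diagonal entries (1).

Now H_k = ker ∂_k / im ∂_{k+1}, so:

  H_0: rank C_0 − rank ∂_1 = 2 − 1 = 1, and the invariant factors of ∂_1 are all 1, so H_0 ≅ Z.
  H_1: rank ker ∂_1 − rank ∂_2 = (1 − 1) − 0 = 0, and there is no ∂_2, so H_1 ≅ 0.

(K is a triangulation of the 1-simplex.)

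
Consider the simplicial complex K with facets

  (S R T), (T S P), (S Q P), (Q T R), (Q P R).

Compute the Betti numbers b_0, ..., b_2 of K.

b_0 = 1, b_1 = 1, b_2 = 0.

We work with the vertex ordering P < Q < R < S < T. The simplices of K, each written with vertices in increasing order, are:

  0-simplices (5): P, Q, R, S, T
  1-simplices (10): PQ, PR, PS, PT, QR, QS, QT, RS, RT, ST
  2-simplices (5): PQR, PQS, PST, QRT, RST

Hence C_0 ≅ Z^5, C_1 ≅ Z^10, C_2 ≅ Z^5.

The boundary map ∂_1: C_1 → C_0 maps an edge to its endpoints' difference, ∂[p,q] = q − p.
As a 5×10 matrix over Z this has rank 4, with invariant factors (1,1,1,1).

∂_2: C_2 → C_1 maps a triangle to the signed sum of its edges. For instance
  ∂QRT = RT − QT + QR,
  ∂PST = ST − PT + PS.
As a 10×5 matrix over Z this has rank 5, with invariant factors (1,1,1,1,1).

Reading off H_k = ker ∂_k / im ∂_{k+1}:

  H_0: rank C_0 − rank ∂_1 = 5 − 4 = 1, and the invariant factors of ∂_1 are all 1, so H_0 ≅ Z.
  H_1: rank ker ∂_1 − rank ∂_2 = (10 − 4) − 5 = 1, and the invariant factors of ∂_2 are all 1, so H_1 ≅ Z.
  H_2: rank ker ∂_2 − rank ∂_3 = (5 − 5) − 0 = 0, and there is no ∂_3, so H_2 ≅ 0.

(K is a triangulation of the Möbius band.)

Hence the Betti numbers are b_0 = 1, b_1 = 1, b_2 = 0.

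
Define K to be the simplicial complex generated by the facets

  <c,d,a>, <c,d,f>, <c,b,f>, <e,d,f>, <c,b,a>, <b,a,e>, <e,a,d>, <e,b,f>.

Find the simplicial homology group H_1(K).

Fix the vertex order a < b < c < d < e < f and write every simplex with vertices in increasing order. Then dim K = 2 and the simplices of K are:

  0-simplices (6): a, b, c, d, e, f
  1-simplices (12): ab, ac, ad, ae, bc, be, bf, cd, cf, de, df, ef
  2-simplices (8): abc, abe, acd, ade, bcf, bef, cdf, def

Hence C_0 ≅ Z^6, C_1 ≅ Z^12, C_2 ≅ Z^8.

Boundary ∂_1: C_1 → C_0 is given by ∂[p,q] = [q] − [p].
The 6×12 boundary matrix has rank 5 and Smith normal form diag(1,1,1,1,1).

∂_2: C_2 → C_1 maps a triangle to the signed sum of its edges. For instance
  ∂bcf = cf − bf + bc,
  ∂abc = bc − ac + ab.
This gives a 12×8 integer matrix of rank 7; reducing to Smith normal form yields diagonal entries (1,1,1,1,1,1,1).

From H_k ≅ ker(∂_k) / im(∂_{k+1}) we obtain:

  H_1: rank ker ∂_1 − rank ∂_2 = (12 − 5) − 7 = 0, and the invariant factors of ∂_2 are all 1, so H_1 = 0.

H_1 ≅ 0.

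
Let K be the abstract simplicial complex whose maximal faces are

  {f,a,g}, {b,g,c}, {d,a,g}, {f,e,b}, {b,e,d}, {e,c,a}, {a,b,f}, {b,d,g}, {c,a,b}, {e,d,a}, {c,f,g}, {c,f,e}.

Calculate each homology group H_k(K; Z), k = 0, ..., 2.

We work with the vertex ordering a < b < c < d < e < f < g. The simplices of K, each written with vertices in increasing order, are:

  0-simplices (7): a, b, c, d, e, f, g
  1-simplices (18): ab, ac, ad, ae, af, ag, bc, bd, be, bf, bg, ce, cf, cg, de, dg, ef, fg
  2-simplices (12): abc, abf, ace, ade, adg, afg, bcg, bde, bdg, bef, cef, cfg

Hence C_0 ≅ Z^7, C_1 ≅ Z^18, C_2 ≅ Z^12.

The boundary map ∂_1: C_1 → C_0 maps an edge to its endpoints' difference, ∂[p,q] = q − p. For instance
  ∂ag = g − a.
As a 7×18 matrix over Z this has rank 6, with invariant factors (1,1,1,1,1,1).

The boundary map ∂_2: C_2 → C_1 maps a triangle to the signed sum of its edges. For instance
  ∂abf = bf − af + ab,
  ∂bde = de − be + bd.
As a 18×12 matrix over Z this has rank 12, with invariant factors (1,1,1,1,1,1,1,1,1,1,1,2).

Reading off H_k = ker ∂_k / im ∂_{k+1}:

  H_0: rank C_0 − rank ∂_1 = 7 − 6 = 1, and the invariant factors of ∂_1 are all 1, so H_0 ≅ Z.
  H_1: rank ker ∂_1 − rank ∂_2 = (18 − 6) − 12 = 0, and ∂_2 has invariant factor 2 > 1, so H_1 ≅ Z/2.
  H_2: rank ker ∂_2 − rank ∂_3 = (12 − 12) − 0 = 0, and there is no ∂_3, so H_2 ≅ 0.

H_0 = Z,  H_1 = Z/2,  H_2 = 0.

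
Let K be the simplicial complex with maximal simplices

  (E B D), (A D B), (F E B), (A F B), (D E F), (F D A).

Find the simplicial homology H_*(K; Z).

H_0 ≅ Z,  H_1 = 0,  H_2 ≅ Z.

We work with the vertex ordering A < B < D < E < F. The simplices of K, each written with vertices in increasing order, are:

  0-simplices (5): A, B, D, E, F
  1-simplices (9): AB, AD, AF, BD, BE, BF, DE, DF, EF
  2-simplices (6): ABD, ABF, ADF, BDE, BEF, DEF

so the chain groups are C_0 ≅ Z^5, C_1 ≅ Z^9, C_2 ≅ Z^6.

∂_1: C_1 → C_0 maps an edge to its endpoints' difference, ∂[p,q] = q − p.
As a 5×9 matrix over Z this has rank 4, with invariant factors (1,1,1,1).

The boundary map ∂_2: C_2 → C_1 acts by ∂[p,q,r] = [q,r] − [p,r] + [p,q]. For instance
  ∂ABF = BF − AF + AB,
  ∂DEF = EF − DF + DE.
This gives a 9×6 integer matrix of rank 5; reducing to Smith normal form yields diagonal entries (1,1,1,1,1).

Reading off H_k = ker ∂_k / im ∂_{k+1}:

  H_0: rank C_0 − rank ∂_1 = 5 − 4 = 1, and the invariant factors of ∂_1 are all 1, so H_0 ≅ Z.
  H_1: rank ker ∂_1 − rank ∂_2 = (9 − 4) − 5 = 0, and the invariant factors of ∂_2 are all 1, so H_1 ≅ 0.
  H_2: rank ker ∂_2 − rank ∂_3 = (6 − 5) − 0 = 1, and there is no ∂_3, so H_2 ≅ Z.

(K is a triangulation of the 2-sphere S^2.)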